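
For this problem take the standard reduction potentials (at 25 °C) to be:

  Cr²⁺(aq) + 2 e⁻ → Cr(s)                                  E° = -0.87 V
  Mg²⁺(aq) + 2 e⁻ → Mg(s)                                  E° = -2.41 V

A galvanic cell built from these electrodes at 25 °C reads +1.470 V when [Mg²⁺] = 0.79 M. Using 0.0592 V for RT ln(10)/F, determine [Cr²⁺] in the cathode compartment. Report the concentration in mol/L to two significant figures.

Cr²⁺/Cr is the cathode, Mg²⁺/Mg the anode: E°cell = +1.54 V, n = 2.
Overall reaction: Cr²⁺(aq) + Mg(s) → Cr(s) + Mg²⁺(aq); Q = [Mg²⁺]^1/[Cr²⁺]^1.
From E = E° − (0.0592/n) log Q: log Q = (E° − E)·n/0.0592 = (+1.54 − (+1.470))·2/0.0592 = 2.3649.
So 1·log[Cr²⁺] = 1·log(0.79) − log Q = -0.1024 − (2.3649) = -2.4673; [Cr²⁺] = 10^(-2.4673) ≈ 0.0034 M.

0.0034 M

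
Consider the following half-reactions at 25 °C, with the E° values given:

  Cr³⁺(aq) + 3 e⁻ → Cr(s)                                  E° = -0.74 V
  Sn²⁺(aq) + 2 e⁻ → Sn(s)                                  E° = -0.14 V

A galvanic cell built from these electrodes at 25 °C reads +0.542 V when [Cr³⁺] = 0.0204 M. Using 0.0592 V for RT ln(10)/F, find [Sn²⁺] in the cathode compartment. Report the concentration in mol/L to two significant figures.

Sn²⁺/Sn is the cathode, Cr³⁺/Cr the anode: E°cell = +0.60 V, n = 6.
Overall reaction: 3 Sn²⁺(aq) + 2 Cr(s) → 3 Sn(s) + 2 Cr³⁺(aq); Q = [Cr³⁺]^2/[Sn²⁺]^3.
From E = E° − (0.0592/n) log Q: log Q = (E° − E)·n/0.0592 = (+0.60 − (+0.542))·6/0.0592 = 5.8784.
So 3·log[Sn²⁺] = 2·log(0.0204) − log Q = -3.3807 − (5.8784) = -9.2591; log[Sn²⁺] = -9.2591 / 3 = -3.0864; [Sn²⁺] = 10^(-3.0864) ≈ 0.00082 M.

0.00082 M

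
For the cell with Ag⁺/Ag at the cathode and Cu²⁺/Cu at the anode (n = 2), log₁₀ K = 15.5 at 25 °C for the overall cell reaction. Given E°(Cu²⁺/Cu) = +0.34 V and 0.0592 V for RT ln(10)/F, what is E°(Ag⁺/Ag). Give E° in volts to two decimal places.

+0.80 V

E°cell = (0.0592/n)·log K = (0.0592/2)(15.5) = +0.459 V.
Since Ag⁺/Ag is the cathode and Cu²⁺/Cu the anode, E°cell = E°(Ag⁺/Ag) − E°(Cu²⁺/Cu).
So E°(Ag⁺/Ag) = E°cell + E°(Cu²⁺/Cu) = +0.459 + (+0.34) = +0.80 V.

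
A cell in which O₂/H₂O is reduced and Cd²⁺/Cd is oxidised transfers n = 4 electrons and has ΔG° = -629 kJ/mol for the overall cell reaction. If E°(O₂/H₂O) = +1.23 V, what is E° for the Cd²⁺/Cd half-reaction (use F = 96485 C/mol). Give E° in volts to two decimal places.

-0.40 V

E°cell = −ΔG°/(nF) = −(-629×10³)/((4)(96485)) = +1.630 V.
Since O₂/H₂O is the cathode and Cd²⁺/Cd the anode, E°cell = E°(O₂/H₂O) − E°(Cd²⁺/Cd).
So E°(Cd²⁺/Cd) = E°(O₂/H₂O) − E°cell = (+1.23) − (+1.630) = -0.40 V.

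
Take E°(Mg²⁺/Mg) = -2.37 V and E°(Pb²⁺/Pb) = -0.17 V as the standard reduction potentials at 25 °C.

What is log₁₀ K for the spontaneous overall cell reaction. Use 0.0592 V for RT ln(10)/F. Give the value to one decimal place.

Cathode: Pb²⁺/Pb; anode: Mg²⁺/Mg. E°cell = +2.20 V, n = 2.
log K = nE°cell / 0.0592 = (2)(+2.20) / 0.0592 = 74.3.

74.3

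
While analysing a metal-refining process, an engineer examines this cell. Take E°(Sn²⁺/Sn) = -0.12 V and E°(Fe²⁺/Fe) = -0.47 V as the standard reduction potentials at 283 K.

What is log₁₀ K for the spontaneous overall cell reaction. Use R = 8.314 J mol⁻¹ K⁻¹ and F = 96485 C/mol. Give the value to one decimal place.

Cathode: Sn²⁺/Sn; anode: Fe²⁺/Fe. E°cell = (-0.12) − (-0.47) = +0.35 V, with n = 2.
ΔG° = −nFE° = −RT ln K, so ln K = nFE°/(RT) = (2)(96485)(+0.35) / ((8.314)(283)) = 28.705.
log₁₀ K = 28.705 / ln 10 = 12.5.

12.5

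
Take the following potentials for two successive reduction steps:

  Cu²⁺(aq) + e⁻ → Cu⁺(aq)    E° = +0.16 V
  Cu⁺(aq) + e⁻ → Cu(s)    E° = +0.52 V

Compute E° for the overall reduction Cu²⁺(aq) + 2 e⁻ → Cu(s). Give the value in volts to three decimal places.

Adding the free-energy changes (−nFE°) of the two steps gives −n₃FE°₃ = −n₁FE°₁ − n₂FE°₂.
E°₃ = (1×+0.16 + 1×+0.52) / 2 = (+0.680) / 2 = +0.340 V.

+0.340 V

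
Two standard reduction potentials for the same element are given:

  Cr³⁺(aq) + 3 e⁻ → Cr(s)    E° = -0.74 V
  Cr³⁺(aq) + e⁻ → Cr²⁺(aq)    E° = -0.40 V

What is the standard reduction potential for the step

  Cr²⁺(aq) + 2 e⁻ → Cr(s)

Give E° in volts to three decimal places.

-0.910 V

Sequential free energies add, so n₃E°₃ = n₁E°₁ + n₂E°₂.
With n₃ = 3, and the known step contributing 1×(-0.40) V, the unknown satisfies 2·E° = 3×(-0.74) − 1×(-0.40) = -1.820.
E° = -1.820 / 2 = -0.910 V.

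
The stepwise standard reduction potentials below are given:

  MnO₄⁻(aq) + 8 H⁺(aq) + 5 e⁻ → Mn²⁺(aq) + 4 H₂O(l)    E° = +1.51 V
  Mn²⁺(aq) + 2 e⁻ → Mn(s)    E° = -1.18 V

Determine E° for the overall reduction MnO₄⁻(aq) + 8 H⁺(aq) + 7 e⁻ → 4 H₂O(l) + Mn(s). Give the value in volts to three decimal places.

Since ΔG° = −nFE° is additive over sequential reductions, n₃E°₃ = n₁E°₁ + n₂E°₂.
E°₃ = (5×+1.51 + 2×-1.18) / 7 = (+5.190) / 7 = +0.741 V.
E° values themselves are not directly additive — weighting by electron count is essential.

+0.741 V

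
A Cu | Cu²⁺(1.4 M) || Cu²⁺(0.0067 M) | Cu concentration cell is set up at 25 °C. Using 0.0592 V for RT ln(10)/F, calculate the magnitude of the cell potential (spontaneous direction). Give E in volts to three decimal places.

For a concentration cell E°cell = 0. The 1.4 M side is the cathode (reduction is favoured where [Cu²⁺] is higher).
With n = 2, E = −(0.0592/2) log([Cu²⁺]ₐₙ/[Cu²⁺]꜀ₐₜ) = −(0.0592/2) log(0.0067/1.4) = −(0.0592/2)(-2.320) = +0.069 V.

+0.069 V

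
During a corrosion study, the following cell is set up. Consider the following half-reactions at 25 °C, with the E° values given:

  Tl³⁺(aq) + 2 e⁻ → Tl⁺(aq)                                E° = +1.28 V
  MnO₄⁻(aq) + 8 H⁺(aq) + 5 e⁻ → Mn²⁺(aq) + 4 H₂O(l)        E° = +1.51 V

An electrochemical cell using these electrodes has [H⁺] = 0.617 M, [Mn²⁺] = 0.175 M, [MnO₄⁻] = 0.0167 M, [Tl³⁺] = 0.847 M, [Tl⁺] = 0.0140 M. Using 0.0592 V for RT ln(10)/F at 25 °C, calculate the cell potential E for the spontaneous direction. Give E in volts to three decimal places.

+0.145 V

MnO₄⁻/Mn²⁺ is the cathode (higher E°), Tl³⁺/Tl⁺ the anode: E°cell = +1.51 − (+1.28) = +0.23 V, n = 10.
Overall: 2 MnO₄⁻(aq) + 16 H⁺(aq) + 5 Tl⁺(aq) → 2 Mn²⁺(aq) + 8 H₂O(l) + 5 Tl³⁺(aq)
Q = [Mn²⁺]^2·[Tl³⁺]^5 / ([MnO₄⁻]^2·[H⁺]^16·[Tl⁺]^5); log Q = 14.305.
E = E° − (0.0592/n) log Q = +0.23 − (0.0592/10)(14.305) = +0.145 V.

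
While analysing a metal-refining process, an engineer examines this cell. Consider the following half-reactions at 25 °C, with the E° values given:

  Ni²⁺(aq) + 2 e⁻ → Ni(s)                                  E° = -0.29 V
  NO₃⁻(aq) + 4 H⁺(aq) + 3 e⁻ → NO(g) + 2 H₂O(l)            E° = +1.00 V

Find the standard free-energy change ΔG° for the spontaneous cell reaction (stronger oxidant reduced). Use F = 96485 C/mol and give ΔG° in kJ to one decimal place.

-746.8 kJ

NO₃⁻/NO (E° = +1.00 V) is the cathode; Ni²⁺/Ni (E° = -0.29 V) is the anode, so E°cell = +1.29 V.
Balancing electrons gives n = 6 (lcm of 3 and 2).
ΔG° = −nFE° = −(6)(96485)(+1.29) = -746,794 J = -746.8 kJ.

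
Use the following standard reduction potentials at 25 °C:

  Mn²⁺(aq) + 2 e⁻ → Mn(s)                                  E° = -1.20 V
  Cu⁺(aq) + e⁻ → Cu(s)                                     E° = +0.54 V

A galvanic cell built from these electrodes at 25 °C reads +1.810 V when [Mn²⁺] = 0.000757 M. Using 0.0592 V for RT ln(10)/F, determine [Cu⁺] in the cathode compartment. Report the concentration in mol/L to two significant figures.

Cu⁺/Cu is the cathode, Mn²⁺/Mn the anode: E°cell = +1.74 V, n = 2.
Overall reaction: 2 Cu⁺(aq) + Mn(s) → 2 Cu(s) + Mn²⁺(aq); Q = [Mn²⁺]^1/[Cu⁺]^2.
From E = E° − (0.0592/n) log Q: log Q = (E° − E)·n/0.0592 = (+1.74 − (+1.810))·2/0.0592 = -2.3649.
So 2·log[Cu⁺] = 1·log(0.000757) − log Q = -3.1209 − (-2.3649) = -0.7560; log[Cu⁺] = -0.7560 / 2 = -0.3780; [Cu⁺] = 10^(-0.3780) ≈ 0.42 M.

0.42 M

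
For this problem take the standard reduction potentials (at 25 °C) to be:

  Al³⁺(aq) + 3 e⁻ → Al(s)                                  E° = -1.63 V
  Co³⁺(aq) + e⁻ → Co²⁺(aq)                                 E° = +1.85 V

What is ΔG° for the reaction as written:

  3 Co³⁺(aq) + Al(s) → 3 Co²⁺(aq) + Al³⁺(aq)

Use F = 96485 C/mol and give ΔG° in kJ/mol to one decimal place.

-1007.3 kJ/mol

As written, Co³⁺/Co²⁺ is reduced (cathode) and Al³⁺/Al is oxidised (anode), so E°cell = (+1.85) − (-1.63) = +3.48 V.
Balancing electrons gives n = 3.
ΔG° = −nFE° = −(3)(96485)(+3.48) = -1,007,303 J = -1007.3 kJ/mol.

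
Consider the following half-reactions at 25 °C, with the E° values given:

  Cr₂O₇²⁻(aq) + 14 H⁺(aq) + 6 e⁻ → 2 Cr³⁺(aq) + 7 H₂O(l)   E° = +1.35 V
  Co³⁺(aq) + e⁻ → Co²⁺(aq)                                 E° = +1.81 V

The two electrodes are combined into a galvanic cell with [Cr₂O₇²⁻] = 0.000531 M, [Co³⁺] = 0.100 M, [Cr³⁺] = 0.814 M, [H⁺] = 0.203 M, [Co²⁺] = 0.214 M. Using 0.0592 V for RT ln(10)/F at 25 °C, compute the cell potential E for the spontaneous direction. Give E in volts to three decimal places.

+0.567 V

Co³⁺/Co²⁺ is the cathode (higher E°), Cr₂O₇²⁻/Cr³⁺ the anode: E°cell = +1.81 − (+1.35) = +0.46 V, n = 6.
Overall: 6 Co³⁺(aq) + 2 Cr³⁺(aq) + 7 H₂O(l) → 6 Co²⁺(aq) + Cr₂O₇²⁻(aq) + 14 H⁺(aq)
Q = [Co²⁺]^6·[Cr₂O₇²⁻]·[H⁺]^14 / ([Co³⁺]^6·[Cr³⁺]^2); log Q = -10.809.
E = E° − (0.0592/n) log Q = +0.46 − (0.0592/6)(-10.809) = +0.567 V.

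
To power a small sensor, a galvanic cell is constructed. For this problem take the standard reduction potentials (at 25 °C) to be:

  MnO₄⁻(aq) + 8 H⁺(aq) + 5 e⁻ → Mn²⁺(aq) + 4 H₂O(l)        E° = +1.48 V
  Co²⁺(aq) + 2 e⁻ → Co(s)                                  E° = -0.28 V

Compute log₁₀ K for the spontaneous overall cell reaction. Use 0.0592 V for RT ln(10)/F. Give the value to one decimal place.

297.3

Cathode: MnO₄⁻/Mn²⁺; anode: Co²⁺/Co. E°cell = +1.76 V, n = 10.
log K = nE°cell / 0.0592 = (10)(+1.76) / 0.0592 = 297.3.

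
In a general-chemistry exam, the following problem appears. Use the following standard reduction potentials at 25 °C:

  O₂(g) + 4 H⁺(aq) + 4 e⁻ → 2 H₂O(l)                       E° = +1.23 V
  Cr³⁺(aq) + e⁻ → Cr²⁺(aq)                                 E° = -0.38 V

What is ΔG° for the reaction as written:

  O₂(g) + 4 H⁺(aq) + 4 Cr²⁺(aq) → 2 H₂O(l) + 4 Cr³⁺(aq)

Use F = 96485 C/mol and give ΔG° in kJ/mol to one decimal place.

As written, O₂/H₂O is reduced (cathode) and Cr³⁺/Cr²⁺ is oxidised (anode), so E°cell = (+1.23) − (-0.38) = +1.61 V.
Balancing electrons gives n = 4.
ΔG° = −nFE° = −(4)(96485)(+1.61) = -621,363 J = -621.4 kJ/mol.

-621.4 kJ/mol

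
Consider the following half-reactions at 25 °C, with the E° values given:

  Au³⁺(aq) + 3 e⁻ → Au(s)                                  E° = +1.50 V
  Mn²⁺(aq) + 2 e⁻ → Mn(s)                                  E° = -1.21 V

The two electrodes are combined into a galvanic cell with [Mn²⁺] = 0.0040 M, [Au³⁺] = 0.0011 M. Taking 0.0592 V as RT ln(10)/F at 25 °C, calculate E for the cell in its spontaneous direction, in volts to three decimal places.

Au³⁺/Au is the cathode (higher E°), Mn²⁺/Mn the anode: E°cell = +1.50 − (-1.21) = +2.71 V, n = 6.
Overall: 2 Au³⁺(aq) + 3 Mn(s) → 2 Au(s) + 3 Mn²⁺(aq)
Q = [Mn²⁺]^3 / ([Au³⁺]^2); log Q = -1.277.
E = E° − (0.0592/n) log Q = +2.71 − (0.0592/6)(-1.277) = +2.723 V.

+2.723 V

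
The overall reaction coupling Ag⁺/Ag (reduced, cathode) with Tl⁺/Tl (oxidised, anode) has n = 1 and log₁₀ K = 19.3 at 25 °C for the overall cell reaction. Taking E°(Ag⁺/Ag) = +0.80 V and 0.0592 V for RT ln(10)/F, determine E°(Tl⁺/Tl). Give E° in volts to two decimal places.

E°cell = (0.0592/n)·log K = (0.0592/1)(19.3) = +1.143 V.
Since Ag⁺/Ag is the cathode and Tl⁺/Tl the anode, E°cell = E°(Ag⁺/Ag) − E°(Tl⁺/Tl).
So E°(Tl⁺/Tl) = E°(Ag⁺/Ag) − E°cell = (+0.80) − (+1.143) = -0.34 V.

-0.34 V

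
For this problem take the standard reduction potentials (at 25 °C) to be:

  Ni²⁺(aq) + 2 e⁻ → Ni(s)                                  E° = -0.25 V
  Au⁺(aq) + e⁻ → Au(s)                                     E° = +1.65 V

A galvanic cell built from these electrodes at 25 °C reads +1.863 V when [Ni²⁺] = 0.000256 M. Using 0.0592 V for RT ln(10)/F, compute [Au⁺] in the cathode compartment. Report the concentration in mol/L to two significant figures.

Au⁺/Au is the cathode, Ni²⁺/Ni the anode: E°cell = +1.90 V, n = 2.
Overall reaction: 2 Au⁺(aq) + Ni(s) → 2 Au(s) + Ni²⁺(aq); Q = [Ni²⁺]^1/[Au⁺]^2.
From E = E° − (0.0592/n) log Q: log Q = (E° − E)·n/0.0592 = (+1.90 − (+1.863))·2/0.0592 = 1.2500.
So 2·log[Au⁺] = 1·log(0.000256) − log Q = -3.5918 − (1.2500) = -4.8418; log[Au⁺] = -4.8418 / 2 = -2.4209; [Au⁺] = 10^(-2.4209) ≈ 0.0038 M.

0.0038 M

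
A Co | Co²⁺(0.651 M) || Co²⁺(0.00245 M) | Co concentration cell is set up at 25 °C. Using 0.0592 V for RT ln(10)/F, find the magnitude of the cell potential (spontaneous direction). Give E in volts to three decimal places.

+0.072 V

For a concentration cell E°cell = 0. The 0.651 M side is the cathode (reduction is favoured where [Co²⁺] is higher).
With n = 2, E = −(0.0592/2) log([Co²⁺]ₐₙ/[Co²⁺]꜀ₐₜ) = −(0.0592/2) log(0.00245/0.651) = −(0.0592/2)(-2.424) = +0.072 V.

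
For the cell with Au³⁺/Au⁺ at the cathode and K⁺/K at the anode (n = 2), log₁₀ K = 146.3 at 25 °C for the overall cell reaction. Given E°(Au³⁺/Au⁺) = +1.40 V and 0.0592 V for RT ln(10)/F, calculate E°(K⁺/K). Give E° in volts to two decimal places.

-2.93 V

E°cell = (0.0592/n)·log K = (0.0592/2)(146.3) = +4.330 V.
Since Au³⁺/Au⁺ is the cathode and K⁺/K the anode, E°cell = E°(Au³⁺/Au⁺) − E°(K⁺/K).
So E°(K⁺/K) = E°(Au³⁺/Au⁺) − E°cell = (+1.40) − (+4.330) = -2.93 V.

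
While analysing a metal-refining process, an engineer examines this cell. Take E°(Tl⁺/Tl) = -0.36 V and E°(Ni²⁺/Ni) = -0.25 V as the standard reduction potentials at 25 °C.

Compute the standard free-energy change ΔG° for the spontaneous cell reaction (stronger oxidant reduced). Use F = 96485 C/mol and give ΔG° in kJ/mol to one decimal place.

Ni²⁺/Ni (E° = -0.25 V) is the cathode; Tl⁺/Tl (E° = -0.36 V) is the anode, so E°cell = +0.11 V.
Balancing electrons gives n = 2 (lcm of 2 and 1).
ΔG° = −nFE° = −(2)(96485)(+0.11) = -21,227 J = -21.2 kJ/mol.

-21.2 kJ/mol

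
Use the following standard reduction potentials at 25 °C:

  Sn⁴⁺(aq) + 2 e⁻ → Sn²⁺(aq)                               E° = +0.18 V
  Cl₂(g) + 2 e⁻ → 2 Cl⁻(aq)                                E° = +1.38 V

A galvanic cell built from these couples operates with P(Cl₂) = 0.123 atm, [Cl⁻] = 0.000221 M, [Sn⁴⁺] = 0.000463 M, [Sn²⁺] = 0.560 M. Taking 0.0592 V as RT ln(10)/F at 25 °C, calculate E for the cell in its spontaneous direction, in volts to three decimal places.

+1.481 V

Cl₂/Cl⁻ is the cathode (higher E°), Sn⁴⁺/Sn²⁺ the anode: E°cell = +1.38 − (+0.18) = +1.20 V, n = 2.
Overall: Cl₂(g) + Sn²⁺(aq) → 2 Cl⁻(aq) + Sn⁴⁺(aq)
Q = [Cl⁻]^2·[Sn⁴⁺] / (P(Cl₂)·[Sn²⁺]); log Q = -9.484.
E = E° − (0.0592/n) log Q = +1.20 − (0.0592/2)(-9.484) = +1.481 V.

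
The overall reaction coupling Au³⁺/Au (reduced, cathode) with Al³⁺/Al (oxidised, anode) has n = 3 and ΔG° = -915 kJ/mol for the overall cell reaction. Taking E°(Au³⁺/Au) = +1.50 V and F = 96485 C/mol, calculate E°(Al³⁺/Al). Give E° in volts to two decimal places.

-1.66 V

E°cell = −ΔG°/(nF) = −(-915×10³)/((3)(96485)) = +3.161 V.
Since Au³⁺/Au is the cathode and Al³⁺/Al the anode, E°cell = E°(Au³⁺/Au) − E°(Al³⁺/Al).
So E°(Al³⁺/Al) = E°(Au³⁺/Au) − E°cell = (+1.50) − (+3.161) = -1.66 V.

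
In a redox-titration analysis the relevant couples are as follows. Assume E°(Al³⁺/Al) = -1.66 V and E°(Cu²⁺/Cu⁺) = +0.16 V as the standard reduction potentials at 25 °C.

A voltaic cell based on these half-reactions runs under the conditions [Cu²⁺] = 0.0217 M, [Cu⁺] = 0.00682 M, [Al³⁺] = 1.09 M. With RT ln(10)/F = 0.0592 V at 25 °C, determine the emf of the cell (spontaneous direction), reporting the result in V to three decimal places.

Cu²⁺/Cu⁺ is the cathode (higher E°), Al³⁺/Al the anode: E°cell = +0.16 − (-1.66) = +1.82 V, n = 3.
Overall: 3 Cu²⁺(aq) + Al(s) → 3 Cu⁺(aq) + Al³⁺(aq)
Q = [Cu⁺]^3·[Al³⁺] / ([Cu²⁺]^3); log Q = -1.471.
E = E° − (0.0592/n) log Q = +1.82 − (0.0592/3)(-1.471) = +1.849 V.

+1.849 V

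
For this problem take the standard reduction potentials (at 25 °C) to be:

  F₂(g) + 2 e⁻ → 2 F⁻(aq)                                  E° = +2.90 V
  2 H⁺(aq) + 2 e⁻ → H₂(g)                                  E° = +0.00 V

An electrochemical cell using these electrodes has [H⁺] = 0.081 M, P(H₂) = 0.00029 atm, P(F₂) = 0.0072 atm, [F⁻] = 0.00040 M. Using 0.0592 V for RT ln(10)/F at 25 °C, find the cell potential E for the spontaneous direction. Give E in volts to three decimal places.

F₂/F⁻ is the cathode (higher E°), H⁺/H₂ the anode: E°cell = +2.90 − (+0.00) = +2.90 V, n = 2.
Overall: F₂(g) + H₂(g) → 2 F⁻(aq) + 2 H⁺(aq)
Q = [F⁻]^2·[H⁺]^2 / (P(F₂)·P(H₂)); log Q = -3.299.
E = E° − (0.0592/n) log Q = +2.90 − (0.0592/2)(-3.299) = +2.998 V.

+2.998 V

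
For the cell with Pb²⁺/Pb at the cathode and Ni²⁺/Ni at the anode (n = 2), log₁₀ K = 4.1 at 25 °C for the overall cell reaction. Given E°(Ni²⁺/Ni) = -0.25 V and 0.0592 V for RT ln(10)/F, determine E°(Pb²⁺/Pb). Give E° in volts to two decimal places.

E°cell = (0.0592/n)·log K = (0.0592/2)(4.1) = +0.121 V.
Since Pb²⁺/Pb is the cathode and Ni²⁺/Ni the anode, E°cell = E°(Pb²⁺/Pb) − E°(Ni²⁺/Ni).
So E°(Pb²⁺/Pb) = E°cell + E°(Ni²⁺/Ni) = +0.121 + (-0.25) = -0.13 V.

-0.13 V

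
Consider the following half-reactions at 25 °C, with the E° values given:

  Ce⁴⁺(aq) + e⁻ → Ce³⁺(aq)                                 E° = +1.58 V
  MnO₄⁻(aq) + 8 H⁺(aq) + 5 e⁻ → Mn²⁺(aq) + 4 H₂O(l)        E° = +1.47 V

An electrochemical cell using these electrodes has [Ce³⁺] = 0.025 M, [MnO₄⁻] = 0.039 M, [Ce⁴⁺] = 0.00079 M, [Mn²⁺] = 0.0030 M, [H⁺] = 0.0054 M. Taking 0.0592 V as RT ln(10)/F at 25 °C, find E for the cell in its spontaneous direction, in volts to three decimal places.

Ce⁴⁺/Ce³⁺ is the cathode (higher E°), MnO₄⁻/Mn²⁺ the anode: E°cell = +1.58 − (+1.47) = +0.11 V, n = 5.
Overall: 5 Ce⁴⁺(aq) + Mn²⁺(aq) + 4 H₂O(l) → 5 Ce³⁺(aq) + MnO₄⁻(aq) + 8 H⁺(aq)
Q = [Ce³⁺]^5·[MnO₄⁻]·[H⁺]^8 / ([Ce⁴⁺]^5·[Mn²⁺]); log Q = -9.525.
E = E° − (0.0592/n) log Q = +0.11 − (0.0592/5)(-9.525) = +0.223 V.

+0.223 V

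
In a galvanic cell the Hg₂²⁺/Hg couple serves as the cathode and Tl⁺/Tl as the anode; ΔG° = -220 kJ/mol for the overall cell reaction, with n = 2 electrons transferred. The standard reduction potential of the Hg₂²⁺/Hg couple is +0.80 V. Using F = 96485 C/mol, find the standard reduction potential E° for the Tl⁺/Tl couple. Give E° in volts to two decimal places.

E°cell = −ΔG°/(nF) = −(-220×10³)/((2)(96485)) = +1.140 V.
Since Hg₂²⁺/Hg is the cathode and Tl⁺/Tl the anode, E°cell = E°(Hg₂²⁺/Hg) − E°(Tl⁺/Tl).
So E°(Tl⁺/Tl) = E°(Hg₂²⁺/Hg) − E°cell = (+0.80) − (+1.140) = -0.34 V.

-0.34 V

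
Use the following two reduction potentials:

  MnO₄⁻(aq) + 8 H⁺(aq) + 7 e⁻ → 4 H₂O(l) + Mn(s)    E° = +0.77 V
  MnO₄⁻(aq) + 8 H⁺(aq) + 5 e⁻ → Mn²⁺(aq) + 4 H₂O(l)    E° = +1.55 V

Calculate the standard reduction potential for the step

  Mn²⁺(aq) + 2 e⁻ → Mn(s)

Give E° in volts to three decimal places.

Sequential free energies add, so n₃E°₃ = n₁E°₁ + n₂E°₂.
With n₃ = 7, and the known step contributing 5×(+1.55) V, the unknown satisfies 2·E° = 7×(+0.77) − 5×(+1.55) = -2.360.
E° = -2.360 / 2 = -1.180 V.

-1.180 V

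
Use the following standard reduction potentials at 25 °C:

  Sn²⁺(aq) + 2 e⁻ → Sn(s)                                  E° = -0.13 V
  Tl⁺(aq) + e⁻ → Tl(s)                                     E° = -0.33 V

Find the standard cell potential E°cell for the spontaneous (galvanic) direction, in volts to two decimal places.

+0.20 V

The Sn²⁺/Sn couple has the higher reduction potential, so it is the cathode; Tl⁺/Tl is oxidised at the anode.
E°cell = E°(cathode) − E°(anode) = (-0.13) − (-0.33) = +0.20 V.
Since E°cell > 0, the reaction is spontaneous under standard conditions.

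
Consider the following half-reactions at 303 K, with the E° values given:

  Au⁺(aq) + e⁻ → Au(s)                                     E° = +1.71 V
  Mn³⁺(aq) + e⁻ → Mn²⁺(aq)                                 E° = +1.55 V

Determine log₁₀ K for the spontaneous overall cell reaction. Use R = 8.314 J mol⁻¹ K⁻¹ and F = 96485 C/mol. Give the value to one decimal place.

2.7

Cathode: Au⁺/Au; anode: Mn³⁺/Mn²⁺. E°cell = (+1.71) − (+1.55) = +0.16 V, with n = 1.
ΔG° = −nFE° = −RT ln K, so ln K = nFE°/(RT) = (1)(96485)(+0.16) / ((8.314)(303)) = 6.128.
log₁₀ K = 6.128 / ln 10 = 2.7.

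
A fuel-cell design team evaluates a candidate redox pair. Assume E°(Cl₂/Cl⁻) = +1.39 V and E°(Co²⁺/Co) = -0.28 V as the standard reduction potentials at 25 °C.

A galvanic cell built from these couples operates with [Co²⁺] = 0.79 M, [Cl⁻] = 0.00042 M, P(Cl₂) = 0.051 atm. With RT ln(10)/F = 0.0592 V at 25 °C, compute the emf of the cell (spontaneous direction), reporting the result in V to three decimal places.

+1.835 V

Cl₂/Cl⁻ is the cathode (higher E°), Co²⁺/Co the anode: E°cell = +1.39 − (-0.28) = +1.67 V, n = 2.
Overall: Cl₂(g) + Co(s) → 2 Cl⁻(aq) + Co²⁺(aq)
Q = [Cl⁻]^2·[Co²⁺] / (P(Cl₂)); log Q = -5.563.
E = E° − (0.0592/n) log Q = +1.67 − (0.0592/2)(-5.563) = +1.835 V.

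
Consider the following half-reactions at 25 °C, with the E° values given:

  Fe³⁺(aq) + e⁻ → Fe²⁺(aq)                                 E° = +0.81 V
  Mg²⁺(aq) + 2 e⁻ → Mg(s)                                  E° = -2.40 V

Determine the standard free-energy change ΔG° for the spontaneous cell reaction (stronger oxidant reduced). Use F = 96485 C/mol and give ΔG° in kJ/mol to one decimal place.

-619.4 kJ/mol

Fe³⁺/Fe²⁺ (E° = +0.81 V) is the cathode; Mg²⁺/Mg (E° = -2.40 V) is the anode, so E°cell = +3.21 V.
Balancing electrons gives n = 2 (lcm of 1 and 2).
ΔG° = −nFE° = −(2)(96485)(+3.21) = -619,434 J = -619.4 kJ/mol.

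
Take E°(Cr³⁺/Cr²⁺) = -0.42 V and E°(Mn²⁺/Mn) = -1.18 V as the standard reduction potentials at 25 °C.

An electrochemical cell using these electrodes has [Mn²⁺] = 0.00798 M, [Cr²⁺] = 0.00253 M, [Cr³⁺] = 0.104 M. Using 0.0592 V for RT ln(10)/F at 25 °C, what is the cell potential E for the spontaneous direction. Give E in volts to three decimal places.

+0.918 V

Cr³⁺/Cr²⁺ is the cathode (higher E°), Mn²⁺/Mn the anode: E°cell = -0.42 − (-1.18) = +0.76 V, n = 2.
Overall: 2 Cr³⁺(aq) + Mn(s) → 2 Cr²⁺(aq) + Mn²⁺(aq)
Q = [Cr²⁺]^2·[Mn²⁺] / ([Cr³⁺]^2); log Q = -5.326.
E = E° − (0.0592/n) log Q = +0.76 − (0.0592/2)(-5.326) = +0.918 V.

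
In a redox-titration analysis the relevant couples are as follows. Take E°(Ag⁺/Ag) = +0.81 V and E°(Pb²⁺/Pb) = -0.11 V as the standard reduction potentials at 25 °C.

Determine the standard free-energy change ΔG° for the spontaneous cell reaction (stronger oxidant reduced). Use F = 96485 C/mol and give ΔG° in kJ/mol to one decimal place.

-177.5 kJ/mol

Ag⁺/Ag (E° = +0.81 V) is the cathode; Pb²⁺/Pb (E° = -0.11 V) is the anode, so E°cell = +0.92 V.
Balancing electrons gives n = 2 (lcm of 1 and 2).
ΔG° = −nFE° = −(2)(96485)(+0.92) = -177,532 J = -177.5 kJ/mol.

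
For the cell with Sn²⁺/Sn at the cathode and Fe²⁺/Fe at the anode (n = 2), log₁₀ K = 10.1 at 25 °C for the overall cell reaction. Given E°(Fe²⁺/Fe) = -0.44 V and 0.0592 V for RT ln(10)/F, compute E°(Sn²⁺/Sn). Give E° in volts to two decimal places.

E°cell = (0.0592/n)·log K = (0.0592/2)(10.1) = +0.299 V.
Since Sn²⁺/Sn is the cathode and Fe²⁺/Fe the anode, E°cell = E°(Sn²⁺/Sn) − E°(Fe²⁺/Fe).
So E°(Sn²⁺/Sn) = E°cell + E°(Fe²⁺/Fe) = +0.299 + (-0.44) = -0.14 V.

-0.14 V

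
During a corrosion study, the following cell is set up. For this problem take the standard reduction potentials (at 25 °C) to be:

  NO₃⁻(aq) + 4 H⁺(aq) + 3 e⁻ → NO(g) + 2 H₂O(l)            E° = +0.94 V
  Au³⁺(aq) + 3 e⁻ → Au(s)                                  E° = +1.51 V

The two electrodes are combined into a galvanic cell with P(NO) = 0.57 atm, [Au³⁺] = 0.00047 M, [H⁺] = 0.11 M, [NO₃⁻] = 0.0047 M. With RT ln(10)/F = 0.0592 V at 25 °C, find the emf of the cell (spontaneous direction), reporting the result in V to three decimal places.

Au³⁺/Au is the cathode (higher E°), NO₃⁻/NO the anode: E°cell = +1.51 − (+0.94) = +0.57 V, n = 3.
Overall: Au³⁺(aq) + NO(g) + 2 H₂O(l) → Au(s) + NO₃⁻(aq) + 4 H⁺(aq)
Q = [NO₃⁻]·[H⁺]^4 / ([Au³⁺]·P(NO)); log Q = -2.590.
E = E° − (0.0592/n) log Q = +0.57 − (0.0592/3)(-2.590) = +0.621 V.

+0.621 V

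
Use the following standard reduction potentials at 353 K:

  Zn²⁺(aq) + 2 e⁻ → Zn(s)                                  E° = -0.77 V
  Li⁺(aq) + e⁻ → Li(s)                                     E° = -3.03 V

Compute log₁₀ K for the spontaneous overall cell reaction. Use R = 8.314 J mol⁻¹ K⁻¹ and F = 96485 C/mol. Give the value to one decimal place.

Cathode: Zn²⁺/Zn; anode: Li⁺/Li. E°cell = (-0.77) − (-3.03) = +2.26 V, with n = 2.
ΔG° = −nFE° = −RT ln K, so ln K = nFE°/(RT) = (2)(96485)(+2.26) / ((8.314)(353)) = 148.598.
log₁₀ K = 148.598 / ln 10 = 64.5.

64.5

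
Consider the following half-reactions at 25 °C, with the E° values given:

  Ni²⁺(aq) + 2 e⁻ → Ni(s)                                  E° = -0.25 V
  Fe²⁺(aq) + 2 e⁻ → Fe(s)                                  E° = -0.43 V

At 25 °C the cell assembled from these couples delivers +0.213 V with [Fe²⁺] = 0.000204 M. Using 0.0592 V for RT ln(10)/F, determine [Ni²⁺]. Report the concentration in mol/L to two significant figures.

0.0027 M

Ni²⁺/Ni is the cathode, Fe²⁺/Fe the anode: E°cell = +0.18 V, n = 2.
Overall reaction: Ni²⁺(aq) + Fe(s) → Ni(s) + Fe²⁺(aq); Q = [Fe²⁺]^1/[Ni²⁺]^1.
From E = E° − (0.0592/n) log Q: log Q = (E° − E)·n/0.0592 = (+0.18 − (+0.213))·2/0.0592 = -1.1149.
So 1·log[Ni²⁺] = 1·log(0.000204) − log Q = -3.6904 − (-1.1149) = -2.5755; [Ni²⁺] = 10^(-2.5755) ≈ 0.0027 M.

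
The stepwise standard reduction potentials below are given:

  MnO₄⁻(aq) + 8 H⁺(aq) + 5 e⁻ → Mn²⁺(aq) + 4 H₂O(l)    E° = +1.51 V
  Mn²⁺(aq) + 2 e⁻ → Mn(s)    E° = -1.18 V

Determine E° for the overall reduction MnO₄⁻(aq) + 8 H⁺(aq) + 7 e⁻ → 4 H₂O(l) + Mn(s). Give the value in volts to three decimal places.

Since ΔG° = −nFE° is additive over sequential reductions, n₃E°₃ = n₁E°₁ + n₂E°₂.
E°₃ = (5×+1.51 + 2×-1.18) / 7 = (+5.190) / 7 = +0.741 V.

+0.741 V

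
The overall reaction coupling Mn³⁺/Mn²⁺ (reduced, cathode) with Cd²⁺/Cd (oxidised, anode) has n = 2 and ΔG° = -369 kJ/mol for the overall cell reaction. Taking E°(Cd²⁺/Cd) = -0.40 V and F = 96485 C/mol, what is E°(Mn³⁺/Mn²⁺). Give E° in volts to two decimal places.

+1.51 V

E°cell = −ΔG°/(nF) = −(-369×10³)/((2)(96485)) = +1.912 V.
Since Mn³⁺/Mn²⁺ is the cathode and Cd²⁺/Cd the anode, E°cell = E°(Mn³⁺/Mn²⁺) − E°(Cd²⁺/Cd).
So E°(Mn³⁺/Mn²⁺) = E°cell + E°(Cd²⁺/Cd) = +1.912 + (-0.40) = +1.51 V.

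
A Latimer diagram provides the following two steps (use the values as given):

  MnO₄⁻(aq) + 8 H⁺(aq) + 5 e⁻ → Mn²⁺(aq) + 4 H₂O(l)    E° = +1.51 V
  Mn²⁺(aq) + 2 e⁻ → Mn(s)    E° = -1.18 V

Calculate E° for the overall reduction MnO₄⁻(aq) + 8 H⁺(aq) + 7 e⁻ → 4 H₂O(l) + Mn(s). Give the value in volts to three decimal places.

Since ΔG° = −nFE° is additive over sequential reductions, n₃E°₃ = n₁E°₁ + n₂E°₂.
E°₃ = (5×+1.51 + 2×-1.18) / 7 = (+5.190) / 7 = +0.741 V.
Simply averaging or adding the two E° values would be wrong; the electron-weighted sum is required.

+0.741 V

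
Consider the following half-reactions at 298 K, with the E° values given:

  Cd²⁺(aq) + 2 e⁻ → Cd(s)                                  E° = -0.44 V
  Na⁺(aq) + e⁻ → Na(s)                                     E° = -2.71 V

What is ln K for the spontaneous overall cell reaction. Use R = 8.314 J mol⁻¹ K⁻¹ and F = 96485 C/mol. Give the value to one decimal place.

176.8

Cathode: Cd²⁺/Cd; anode: Na⁺/Na. E°cell = (-0.44) − (-2.71) = +2.27 V, with n = 2.
ΔG° = −nFE° = −RT ln K, so ln K = nFE°/(RT) = (2)(96485)(+2.27) / ((8.314)(298)) = 176.803.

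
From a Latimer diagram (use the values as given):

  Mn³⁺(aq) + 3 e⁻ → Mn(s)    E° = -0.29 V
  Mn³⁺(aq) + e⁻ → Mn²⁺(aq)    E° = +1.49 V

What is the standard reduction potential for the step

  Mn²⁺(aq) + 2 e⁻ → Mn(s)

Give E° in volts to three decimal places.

Sequential free energies add, so n₃E°₃ = n₁E°₁ + n₂E°₂.
With n₃ = 3, and the known step contributing 1×(+1.49) V, the unknown satisfies 2·E° = 3×(-0.29) − 1×(+1.49) = -2.360.
E° = -2.360 / 2 = -1.180 V.

-1.180 V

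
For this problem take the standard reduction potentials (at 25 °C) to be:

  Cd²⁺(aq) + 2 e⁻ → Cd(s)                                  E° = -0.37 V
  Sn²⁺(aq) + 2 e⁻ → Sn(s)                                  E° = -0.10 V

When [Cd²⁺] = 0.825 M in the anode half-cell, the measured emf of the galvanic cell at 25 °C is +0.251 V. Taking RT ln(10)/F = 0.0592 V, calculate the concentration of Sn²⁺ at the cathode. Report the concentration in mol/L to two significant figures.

Sn²⁺/Sn is the cathode, Cd²⁺/Cd the anode: E°cell = +0.27 V, n = 2.
Overall reaction: Sn²⁺(aq) + Cd(s) → Sn(s) + Cd²⁺(aq); Q = [Cd²⁺]^1/[Sn²⁺]^1.
From E = E° − (0.0592/n) log Q: log Q = (E° − E)·n/0.0592 = (+0.27 − (+0.251))·2/0.0592 = 0.6419.
So 1·log[Sn²⁺] = 1·log(0.825) − log Q = -0.0835 − (0.6419) = -0.7254; [Sn²⁺] = 10^(-0.7254) ≈ 0.19 M.

0.19 M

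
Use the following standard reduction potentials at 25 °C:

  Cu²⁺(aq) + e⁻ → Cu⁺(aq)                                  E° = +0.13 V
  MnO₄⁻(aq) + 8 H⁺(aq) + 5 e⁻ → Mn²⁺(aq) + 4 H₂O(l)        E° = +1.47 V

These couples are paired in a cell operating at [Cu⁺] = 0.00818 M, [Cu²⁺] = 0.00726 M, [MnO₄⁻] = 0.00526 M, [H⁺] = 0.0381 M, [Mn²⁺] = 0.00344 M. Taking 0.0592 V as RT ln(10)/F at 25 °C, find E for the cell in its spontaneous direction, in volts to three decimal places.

MnO₄⁻/Mn²⁺ is the cathode (higher E°), Cu²⁺/Cu⁺ the anode: E°cell = +1.47 − (+0.13) = +1.34 V, n = 5.
Overall: MnO₄⁻(aq) + 8 H⁺(aq) + 5 Cu⁺(aq) → Mn²⁺(aq) + 4 H₂O(l) + 5 Cu²⁺(aq)
Q = [Mn²⁺]·[Cu²⁺]^5 / ([MnO₄⁻]·[H⁺]^8·[Cu⁺]^5); log Q = 10.909.
E = E° − (0.0592/n) log Q = +1.34 − (0.0592/5)(10.909) = +1.211 V.

+1.211 V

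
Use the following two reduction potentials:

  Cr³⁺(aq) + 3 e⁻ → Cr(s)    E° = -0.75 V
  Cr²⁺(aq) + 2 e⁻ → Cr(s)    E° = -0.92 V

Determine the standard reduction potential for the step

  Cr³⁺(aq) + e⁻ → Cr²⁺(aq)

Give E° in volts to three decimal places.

-0.410 V

Sequential free energies add, so n₃E°₃ = n₁E°₁ + n₂E°₂.
With n₃ = 3, and the known step contributing 2×(-0.92) V, the unknown satisfies 1·E° = 3×(-0.75) − 2×(-0.92) = -0.410.
E° = -0.410 / 1 = -0.410 V.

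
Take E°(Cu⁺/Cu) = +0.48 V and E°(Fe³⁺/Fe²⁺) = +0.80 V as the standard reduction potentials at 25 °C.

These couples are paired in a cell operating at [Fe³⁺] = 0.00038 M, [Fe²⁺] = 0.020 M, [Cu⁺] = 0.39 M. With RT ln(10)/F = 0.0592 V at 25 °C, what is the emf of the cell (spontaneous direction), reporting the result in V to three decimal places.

Fe³⁺/Fe²⁺ is the cathode (higher E°), Cu⁺/Cu the anode: E°cell = +0.80 − (+0.48) = +0.32 V, n = 1.
Overall: Fe³⁺(aq) + Cu(s) → Fe²⁺(aq) + Cu⁺(aq)
Q = [Fe²⁺]·[Cu⁺] / ([Fe³⁺]); log Q = 1.312.
E = E° − (0.0592/n) log Q = +0.32 − (0.0592/1)(1.312) = +0.242 V.

+0.242 V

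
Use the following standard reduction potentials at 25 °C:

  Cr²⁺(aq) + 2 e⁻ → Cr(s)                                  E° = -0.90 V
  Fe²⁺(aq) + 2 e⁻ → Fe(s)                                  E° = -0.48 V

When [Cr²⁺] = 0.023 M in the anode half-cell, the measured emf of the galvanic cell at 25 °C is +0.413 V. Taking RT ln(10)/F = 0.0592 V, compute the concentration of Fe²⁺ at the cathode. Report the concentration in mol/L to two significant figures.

Fe²⁺/Fe is the cathode, Cr²⁺/Cr the anode: E°cell = +0.42 V, n = 2.
Overall reaction: Fe²⁺(aq) + Cr(s) → Fe(s) + Cr²⁺(aq); Q = [Cr²⁺]^1/[Fe²⁺]^1.
From E = E° − (0.0592/n) log Q: log Q = (E° − E)·n/0.0592 = (+0.42 − (+0.413))·2/0.0592 = 0.2365.
So 1·log[Fe²⁺] = 1·log(0.023) − log Q = -1.6383 − (0.2365) = -1.8748; [Fe²⁺] = 10^(-1.8748) ≈ 0.013 M.

0.013 M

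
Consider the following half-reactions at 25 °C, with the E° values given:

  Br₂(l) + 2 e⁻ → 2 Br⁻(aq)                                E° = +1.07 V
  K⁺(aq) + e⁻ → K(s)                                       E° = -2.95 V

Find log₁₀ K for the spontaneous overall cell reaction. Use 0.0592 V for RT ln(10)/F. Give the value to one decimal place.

135.8

Cathode: Br₂/Br⁻; anode: K⁺/K. E°cell = +4.02 V, n = 2.
log K = nE°cell / 0.0592 = (2)(+4.02) / 0.0592 = 135.8.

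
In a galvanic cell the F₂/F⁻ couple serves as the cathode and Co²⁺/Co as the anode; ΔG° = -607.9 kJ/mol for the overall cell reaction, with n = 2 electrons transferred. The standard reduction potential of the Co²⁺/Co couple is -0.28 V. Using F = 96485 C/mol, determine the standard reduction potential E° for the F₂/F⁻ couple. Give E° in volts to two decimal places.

+2.87 V

E°cell = −ΔG°/(nF) = −(-607.9×10³)/((2)(96485)) = +3.150 V.
Since F₂/F⁻ is the cathode and Co²⁺/Co the anode, E°cell = E°(F₂/F⁻) − E°(Co²⁺/Co).
So E°(F₂/F⁻) = E°cell + E°(Co²⁺/Co) = +3.150 + (-0.28) = +2.87 V.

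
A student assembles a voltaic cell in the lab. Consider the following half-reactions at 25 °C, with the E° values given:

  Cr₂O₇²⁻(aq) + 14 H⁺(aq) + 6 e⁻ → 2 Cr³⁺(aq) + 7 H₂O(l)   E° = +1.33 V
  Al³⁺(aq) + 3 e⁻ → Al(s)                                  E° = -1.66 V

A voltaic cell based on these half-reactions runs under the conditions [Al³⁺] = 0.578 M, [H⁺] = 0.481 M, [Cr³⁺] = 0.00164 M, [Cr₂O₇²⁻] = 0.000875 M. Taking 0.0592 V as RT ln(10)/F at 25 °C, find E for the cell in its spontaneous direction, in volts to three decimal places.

Cr₂O₇²⁻/Cr³⁺ is the cathode (higher E°), Al³⁺/Al the anode: E°cell = +1.33 − (-1.66) = +2.99 V, n = 6.
Overall: Cr₂O₇²⁻(aq) + 14 H⁺(aq) + 2 Al(s) → 2 Cr³⁺(aq) + 7 H₂O(l) + 2 Al³⁺(aq)
Q = [Cr³⁺]^2·[Al³⁺]^2 / ([Cr₂O₇²⁻]·[H⁺]^14); log Q = 1.462.
E = E° − (0.0592/n) log Q = +2.99 − (0.0592/6)(1.462) = +2.976 V.

+2.976 V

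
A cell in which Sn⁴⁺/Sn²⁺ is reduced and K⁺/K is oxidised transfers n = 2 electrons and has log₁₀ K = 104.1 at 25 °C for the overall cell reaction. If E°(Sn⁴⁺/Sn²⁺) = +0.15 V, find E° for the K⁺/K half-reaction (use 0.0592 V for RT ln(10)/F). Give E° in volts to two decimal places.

E°cell = (0.0592/n)·log K = (0.0592/2)(104.1) = +3.081 V.
Since Sn⁴⁺/Sn²⁺ is the cathode and K⁺/K the anode, E°cell = E°(Sn⁴⁺/Sn²⁺) − E°(K⁺/K).
So E°(K⁺/K) = E°(Sn⁴⁺/Sn²⁺) − E°cell = (+0.15) − (+3.081) = -2.93 V.

-2.93 V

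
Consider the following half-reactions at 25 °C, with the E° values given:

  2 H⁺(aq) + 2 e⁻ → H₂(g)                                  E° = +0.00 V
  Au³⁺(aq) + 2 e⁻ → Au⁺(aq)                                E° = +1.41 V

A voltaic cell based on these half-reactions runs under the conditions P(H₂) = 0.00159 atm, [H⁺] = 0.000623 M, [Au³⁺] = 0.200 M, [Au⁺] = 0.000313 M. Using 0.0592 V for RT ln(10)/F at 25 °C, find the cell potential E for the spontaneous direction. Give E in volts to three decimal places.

Au³⁺/Au⁺ is the cathode (higher E°), H⁺/H₂ the anode: E°cell = +1.41 − (+0.00) = +1.41 V, n = 2.
Overall: Au³⁺(aq) + H₂(g) → Au⁺(aq) + 2 H⁺(aq)
Q = [Au⁺]·[H⁺]^2 / ([Au³⁺]·P(H₂)); log Q = -6.418.
E = E° − (0.0592/n) log Q = +1.41 − (0.0592/2)(-6.418) = +1.600 V.

+1.600 V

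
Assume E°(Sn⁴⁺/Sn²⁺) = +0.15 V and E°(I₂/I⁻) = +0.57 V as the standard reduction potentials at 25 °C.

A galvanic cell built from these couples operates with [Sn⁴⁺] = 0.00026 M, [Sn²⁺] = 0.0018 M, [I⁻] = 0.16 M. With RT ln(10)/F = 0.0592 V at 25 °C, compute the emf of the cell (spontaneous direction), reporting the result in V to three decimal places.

+0.492 V

I₂/I⁻ is the cathode (higher E°), Sn⁴⁺/Sn²⁺ the anode: E°cell = +0.57 − (+0.15) = +0.42 V, n = 2.
Overall: I₂(s) + Sn²⁺(aq) → 2 I⁻(aq) + Sn⁴⁺(aq)
Q = [I⁻]^2·[Sn⁴⁺] / ([Sn²⁺]); log Q = -2.432.
E = E° − (0.0592/n) log Q = +0.42 − (0.0592/2)(-2.432) = +0.492 V.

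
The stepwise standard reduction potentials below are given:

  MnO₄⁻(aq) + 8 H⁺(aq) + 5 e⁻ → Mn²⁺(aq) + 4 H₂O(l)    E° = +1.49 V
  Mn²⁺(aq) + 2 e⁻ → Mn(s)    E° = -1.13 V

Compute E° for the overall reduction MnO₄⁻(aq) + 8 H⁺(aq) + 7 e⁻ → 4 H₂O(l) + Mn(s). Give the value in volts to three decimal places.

+0.741 V

Adding the free-energy changes (−nFE°) of the two steps gives −n₃FE°₃ = −n₁FE°₁ − n₂FE°₂.
E°₃ = (5×+1.49 + 2×-1.13) / 7 = (+5.190) / 7 = +0.741 V.
Simply averaging or adding the two E° values would be wrong; the electron-weighted sum is required.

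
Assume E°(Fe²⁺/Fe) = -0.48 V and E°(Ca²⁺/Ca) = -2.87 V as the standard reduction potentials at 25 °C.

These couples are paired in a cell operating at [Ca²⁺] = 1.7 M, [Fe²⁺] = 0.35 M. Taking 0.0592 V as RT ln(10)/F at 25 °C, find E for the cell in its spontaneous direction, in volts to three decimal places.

Fe²⁺/Fe is the cathode (higher E°), Ca²⁺/Ca the anode: E°cell = -0.48 − (-2.87) = +2.39 V, n = 2.
Overall: Fe²⁺(aq) + Ca(s) → Fe(s) + Ca²⁺(aq)
Q = [Ca²⁺] / ([Fe²⁺]); log Q = 0.686.
E = E° − (0.0592/n) log Q = +2.39 − (0.0592/2)(0.686) = +2.370 V.

+2.370 V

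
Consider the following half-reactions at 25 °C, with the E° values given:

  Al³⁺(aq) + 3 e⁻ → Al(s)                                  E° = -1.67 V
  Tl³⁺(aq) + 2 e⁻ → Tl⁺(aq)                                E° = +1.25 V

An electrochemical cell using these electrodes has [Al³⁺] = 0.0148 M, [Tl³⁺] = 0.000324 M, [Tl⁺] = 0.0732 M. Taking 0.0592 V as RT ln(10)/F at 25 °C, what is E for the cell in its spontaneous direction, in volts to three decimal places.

Tl³⁺/Tl⁺ is the cathode (higher E°), Al³⁺/Al the anode: E°cell = +1.25 − (-1.67) = +2.92 V, n = 6.
Overall: 3 Tl³⁺(aq) + 2 Al(s) → 3 Tl⁺(aq) + 2 Al³⁺(aq)
Q = [Tl⁺]^3·[Al³⁺]^2 / ([Tl³⁺]^3); log Q = 3.402.
E = E° − (0.0592/n) log Q = +2.92 − (0.0592/6)(3.402) = +2.886 V.

+2.886 V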